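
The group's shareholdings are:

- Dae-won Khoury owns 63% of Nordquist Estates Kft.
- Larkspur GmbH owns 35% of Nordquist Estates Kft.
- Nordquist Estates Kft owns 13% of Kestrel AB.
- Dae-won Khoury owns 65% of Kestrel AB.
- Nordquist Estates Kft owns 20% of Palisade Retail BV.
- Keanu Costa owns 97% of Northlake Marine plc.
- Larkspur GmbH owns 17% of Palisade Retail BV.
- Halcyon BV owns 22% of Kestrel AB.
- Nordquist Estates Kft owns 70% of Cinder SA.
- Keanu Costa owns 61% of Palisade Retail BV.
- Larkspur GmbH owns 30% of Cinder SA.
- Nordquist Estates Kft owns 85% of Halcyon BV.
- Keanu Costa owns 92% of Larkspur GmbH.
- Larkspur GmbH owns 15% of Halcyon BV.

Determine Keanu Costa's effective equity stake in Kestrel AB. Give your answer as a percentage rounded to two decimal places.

13.24%

Keanu reaches Kestrel along 3 paths.
Via Larkspur → Nordquist: 92% × 35% × 13% = 4.186%.
Via Larkspur → Halcyon: 92% × 15% × 22% = 3.036%.
Via Larkspur → Nordquist → Halcyon: 92% × 35% × 85% × 22% = 6.0214%.
Total: 4.186% + 3.036% + 6.0214% = 13.2434%.
Rounded: 13.24%.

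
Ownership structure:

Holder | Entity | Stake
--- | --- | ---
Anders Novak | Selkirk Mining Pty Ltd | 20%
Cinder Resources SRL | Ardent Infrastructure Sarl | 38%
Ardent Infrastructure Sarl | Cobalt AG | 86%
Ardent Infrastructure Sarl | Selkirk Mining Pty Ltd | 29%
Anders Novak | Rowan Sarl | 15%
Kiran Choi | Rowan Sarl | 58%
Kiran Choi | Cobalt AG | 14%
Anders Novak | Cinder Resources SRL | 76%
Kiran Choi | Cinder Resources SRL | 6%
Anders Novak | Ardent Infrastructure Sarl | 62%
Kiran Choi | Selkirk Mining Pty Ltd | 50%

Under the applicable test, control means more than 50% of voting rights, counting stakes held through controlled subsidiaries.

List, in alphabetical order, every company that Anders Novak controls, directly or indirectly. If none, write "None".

Ardent Infrastructure Sarl, Cinder Resources SRL, Cobalt AG

Anders holds 76% of Cinder, so Anders controls Cinder.
Cinder and Anders together hold 38% + 62% = 100% of Ardent, so Anders controls Ardent.
Ardent holds 86% of Cobalt, so Anders controls Cobalt.
No other company's threshold is met.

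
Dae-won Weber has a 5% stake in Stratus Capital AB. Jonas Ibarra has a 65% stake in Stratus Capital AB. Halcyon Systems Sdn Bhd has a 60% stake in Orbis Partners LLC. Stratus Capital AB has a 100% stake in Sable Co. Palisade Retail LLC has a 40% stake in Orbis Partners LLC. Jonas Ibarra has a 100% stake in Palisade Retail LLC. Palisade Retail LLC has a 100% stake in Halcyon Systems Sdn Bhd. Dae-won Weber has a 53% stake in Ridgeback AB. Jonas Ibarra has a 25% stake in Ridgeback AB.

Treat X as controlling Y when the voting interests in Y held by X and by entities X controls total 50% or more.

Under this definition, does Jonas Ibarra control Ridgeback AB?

No

Jonas holds 65% of Stratus, so Jonas controls Stratus.
Jonas holds 100% of Palisade, so Jonas controls Palisade.
Palisade holds 100% of Halcyon, so Jonas controls Halcyon.
Palisade and Halcyon together hold 40% + 60% = 100% of Orbis, so Jonas controls Orbis.
Stratus holds 100% of Sable, so Jonas controls Sable.
In Ridgeback, Jonas's side holds only 25%, not ≥ 50%.
So Jonas does not control Ridgeback.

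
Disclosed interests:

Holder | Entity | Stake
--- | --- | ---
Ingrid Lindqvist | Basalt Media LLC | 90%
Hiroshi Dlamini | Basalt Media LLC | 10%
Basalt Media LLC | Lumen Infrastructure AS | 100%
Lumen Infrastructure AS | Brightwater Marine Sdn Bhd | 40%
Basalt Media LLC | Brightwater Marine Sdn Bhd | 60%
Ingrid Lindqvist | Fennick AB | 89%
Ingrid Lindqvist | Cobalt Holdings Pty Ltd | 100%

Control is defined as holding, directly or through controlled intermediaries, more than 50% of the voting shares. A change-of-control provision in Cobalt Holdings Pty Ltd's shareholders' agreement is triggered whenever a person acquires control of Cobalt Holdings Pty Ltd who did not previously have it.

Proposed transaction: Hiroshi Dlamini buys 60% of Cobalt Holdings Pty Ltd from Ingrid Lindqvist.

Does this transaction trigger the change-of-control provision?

The purchase adds only to Hiroshi's holdings (Ingrid's stake shrinks), so Hiroshi is the only person who could newly come to control Cobalt.
Hiroshi's largest direct stake is 10% in Basalt, which does not meet the threshold, so Hiroshi controls no company.
Neither Hiroshi nor any entity Hiroshi controls holds any voting interest in Cobalt.
So before the transaction, Hiroshi does not control Cobalt.
After the purchase, Hiroshi holds 60% of Cobalt directly, and Ingrid's stake falls to 40%.
Hiroshi holds 60% of Cobalt, so Hiroshi controls Cobalt.
Hiroshi did not control Cobalt before and does after, so the clause is triggered.

Yes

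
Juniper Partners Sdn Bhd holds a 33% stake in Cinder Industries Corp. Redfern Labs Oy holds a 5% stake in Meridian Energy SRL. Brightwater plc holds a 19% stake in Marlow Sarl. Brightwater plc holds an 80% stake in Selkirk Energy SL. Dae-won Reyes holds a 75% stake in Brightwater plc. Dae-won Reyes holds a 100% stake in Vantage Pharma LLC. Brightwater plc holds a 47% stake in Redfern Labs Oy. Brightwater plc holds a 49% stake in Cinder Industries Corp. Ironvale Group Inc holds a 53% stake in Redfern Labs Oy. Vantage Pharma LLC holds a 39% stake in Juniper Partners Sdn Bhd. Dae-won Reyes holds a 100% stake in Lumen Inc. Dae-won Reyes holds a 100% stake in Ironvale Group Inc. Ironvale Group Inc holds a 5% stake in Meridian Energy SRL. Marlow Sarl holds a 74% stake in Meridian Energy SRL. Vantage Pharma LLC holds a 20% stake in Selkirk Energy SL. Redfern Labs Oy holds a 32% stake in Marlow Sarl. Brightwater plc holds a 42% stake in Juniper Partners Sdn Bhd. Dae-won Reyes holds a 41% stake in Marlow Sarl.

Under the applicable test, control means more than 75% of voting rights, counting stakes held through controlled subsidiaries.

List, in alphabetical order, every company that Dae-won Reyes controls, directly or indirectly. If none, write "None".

Dae-won holds 100% of Ironvale, so Dae-won controls Ironvale.
Dae-won holds 100% of Lumen, so Dae-won controls Lumen.
Dae-won holds 100% of Vantage, so Dae-won controls Vantage.
No other company's threshold is met.

Ironvale Group Inc, Lumen Inc, Vantage Pharma LLC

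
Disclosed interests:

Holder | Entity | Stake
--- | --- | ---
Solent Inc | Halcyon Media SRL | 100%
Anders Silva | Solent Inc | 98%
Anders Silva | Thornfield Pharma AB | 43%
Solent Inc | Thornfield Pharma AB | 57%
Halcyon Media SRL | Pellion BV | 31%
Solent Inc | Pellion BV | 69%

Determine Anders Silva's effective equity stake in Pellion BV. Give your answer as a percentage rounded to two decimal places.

Anders reaches Pellion along 2 paths.
Via Solent: 98% × 69% = 67.62%.
Via Solent → Halcyon: 98% × 100% × 31% = 30.38%.
Total: 67.62% + 30.38% = 98%.
Rounded: 98.00%.

98.00%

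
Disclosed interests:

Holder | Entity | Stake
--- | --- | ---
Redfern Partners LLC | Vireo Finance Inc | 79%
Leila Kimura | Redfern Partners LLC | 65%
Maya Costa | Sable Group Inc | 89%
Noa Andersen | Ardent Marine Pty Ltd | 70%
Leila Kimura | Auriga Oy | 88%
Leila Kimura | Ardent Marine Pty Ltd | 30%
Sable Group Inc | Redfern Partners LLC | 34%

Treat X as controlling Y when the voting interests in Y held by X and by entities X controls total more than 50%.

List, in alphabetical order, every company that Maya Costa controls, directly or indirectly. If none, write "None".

Maya holds 89% of Sable, so Maya controls Sable.
No other company's threshold is met.

Sable Group Inc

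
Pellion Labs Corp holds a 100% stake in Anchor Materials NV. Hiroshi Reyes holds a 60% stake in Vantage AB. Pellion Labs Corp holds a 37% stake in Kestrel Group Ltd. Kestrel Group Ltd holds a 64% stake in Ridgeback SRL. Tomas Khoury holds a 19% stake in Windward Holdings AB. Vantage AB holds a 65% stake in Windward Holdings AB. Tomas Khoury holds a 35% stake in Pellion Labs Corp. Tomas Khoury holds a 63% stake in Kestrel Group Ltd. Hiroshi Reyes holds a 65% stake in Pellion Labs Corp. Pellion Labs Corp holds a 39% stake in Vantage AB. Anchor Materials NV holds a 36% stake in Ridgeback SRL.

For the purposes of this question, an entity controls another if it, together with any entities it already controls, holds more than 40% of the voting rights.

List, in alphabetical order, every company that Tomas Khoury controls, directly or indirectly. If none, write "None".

Tomas holds 63% of Kestrel, so Tomas controls Kestrel.
Kestrel holds 64% of Ridgeback, so Tomas controls Ridgeback.
No other company's threshold is met.

Kestrel Group Ltd, Ridgeback SRL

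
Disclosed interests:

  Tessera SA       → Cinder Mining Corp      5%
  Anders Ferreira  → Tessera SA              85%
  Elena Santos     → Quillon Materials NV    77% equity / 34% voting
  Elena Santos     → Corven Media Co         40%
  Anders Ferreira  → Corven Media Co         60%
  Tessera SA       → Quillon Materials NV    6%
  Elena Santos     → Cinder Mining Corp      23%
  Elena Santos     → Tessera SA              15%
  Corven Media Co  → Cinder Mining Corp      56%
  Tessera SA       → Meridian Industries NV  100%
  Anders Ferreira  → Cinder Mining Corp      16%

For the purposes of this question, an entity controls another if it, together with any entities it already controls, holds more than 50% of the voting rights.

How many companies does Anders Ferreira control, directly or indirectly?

Anders holds 60% of Corven, so Anders controls Corven.
Anders holds 85% of Tessera, so Anders controls Tessera.
Corven and Anders and Tessera together hold 56% + 16% + 5% = 77% of Cinder, so Anders controls Cinder.
Tessera holds 100% of Meridian, so Anders controls Meridian.
No other company's threshold is met.
Anders controls 4 companies.

4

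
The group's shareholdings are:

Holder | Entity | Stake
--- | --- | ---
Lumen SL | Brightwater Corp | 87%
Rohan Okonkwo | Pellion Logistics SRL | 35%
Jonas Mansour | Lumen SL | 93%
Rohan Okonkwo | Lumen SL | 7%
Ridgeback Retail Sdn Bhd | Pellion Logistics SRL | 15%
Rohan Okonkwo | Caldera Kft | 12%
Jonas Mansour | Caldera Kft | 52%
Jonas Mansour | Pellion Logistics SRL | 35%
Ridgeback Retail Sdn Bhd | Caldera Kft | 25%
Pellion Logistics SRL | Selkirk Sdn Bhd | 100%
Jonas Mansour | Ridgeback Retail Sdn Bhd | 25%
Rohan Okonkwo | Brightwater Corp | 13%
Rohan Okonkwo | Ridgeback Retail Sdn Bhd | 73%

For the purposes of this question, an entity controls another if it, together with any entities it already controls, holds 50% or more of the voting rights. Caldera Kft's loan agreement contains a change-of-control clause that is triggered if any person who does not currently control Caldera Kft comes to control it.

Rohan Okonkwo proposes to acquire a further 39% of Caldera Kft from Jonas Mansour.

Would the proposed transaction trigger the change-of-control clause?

The purchase adds only to Rohan's holdings (Jonas's stake shrinks), so Rohan is the only person who could newly come to control Caldera.
Rohan holds 73% of Ridgeback, so Rohan controls Ridgeback.
Rohan and Ridgeback together hold 35% + 15% = 50% of Pellion, so Rohan controls Pellion.
Pellion holds 100% of Selkirk, so Rohan controls Selkirk.
In Caldera, Rohan's side holds only 25% + 12% = 37%, not ≥ 50%.
So before the transaction, Rohan does not control Caldera.
After the purchase, Rohan's direct stake in Caldera rises to 12% + 39% = 51%, and Jonas's stake falls to 13%.
Ridgeback and Rohan together hold 25% + 51% = 76% of Caldera, so Rohan controls Caldera.
Rohan did not control Caldera before and does after, so the clause is triggered.

Yes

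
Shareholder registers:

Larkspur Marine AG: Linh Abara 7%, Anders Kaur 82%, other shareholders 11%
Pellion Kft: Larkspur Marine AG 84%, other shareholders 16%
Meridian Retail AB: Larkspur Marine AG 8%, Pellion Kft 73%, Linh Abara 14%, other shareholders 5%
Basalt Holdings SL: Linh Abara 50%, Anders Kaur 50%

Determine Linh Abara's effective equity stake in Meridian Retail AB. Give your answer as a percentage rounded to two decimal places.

Linh reaches Meridian along 3 paths.
Via Larkspur: 7% × 8% = 0.56%.
Via Larkspur → Pellion: 7% × 84% × 73% = 4.2924%.
Direct stake: 14% = 14%.
Total: 0.56% + 4.2924% + 14% = 18.8524%.
Rounded: 18.85%.

18.85%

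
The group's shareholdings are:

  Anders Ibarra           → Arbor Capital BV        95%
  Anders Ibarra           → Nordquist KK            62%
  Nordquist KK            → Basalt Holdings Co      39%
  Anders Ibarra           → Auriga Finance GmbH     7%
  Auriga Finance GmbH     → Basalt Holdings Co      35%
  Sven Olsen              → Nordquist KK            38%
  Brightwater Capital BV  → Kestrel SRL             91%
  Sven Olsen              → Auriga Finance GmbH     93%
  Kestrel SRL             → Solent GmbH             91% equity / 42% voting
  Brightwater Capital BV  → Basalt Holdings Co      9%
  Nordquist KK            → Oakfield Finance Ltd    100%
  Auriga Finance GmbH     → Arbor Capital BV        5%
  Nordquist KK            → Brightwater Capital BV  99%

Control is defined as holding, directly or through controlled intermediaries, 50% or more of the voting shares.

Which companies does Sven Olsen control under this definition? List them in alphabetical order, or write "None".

Sven holds 93% of Auriga, so Sven controls Auriga.
No other company's threshold is met.

Auriga Finance GmbH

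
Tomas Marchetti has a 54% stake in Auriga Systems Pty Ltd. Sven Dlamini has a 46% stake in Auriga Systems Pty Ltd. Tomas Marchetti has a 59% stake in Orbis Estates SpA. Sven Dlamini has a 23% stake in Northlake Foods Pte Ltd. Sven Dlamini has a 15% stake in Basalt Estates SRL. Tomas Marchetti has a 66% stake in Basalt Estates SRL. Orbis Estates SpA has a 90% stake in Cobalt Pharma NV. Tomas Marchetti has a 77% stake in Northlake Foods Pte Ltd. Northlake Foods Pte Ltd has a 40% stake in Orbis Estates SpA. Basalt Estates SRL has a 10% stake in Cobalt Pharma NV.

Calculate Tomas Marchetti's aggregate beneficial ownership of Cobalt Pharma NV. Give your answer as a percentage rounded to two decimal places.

Tomas reaches Cobalt along 3 paths.
Via Basalt: 66% × 10% = 6.6%.
Via Orbis: 59% × 90% = 53.1%.
Via Northlake → Orbis: 77% × 40% × 90% = 27.72%.
Total: 6.6% + 53.1% + 27.72% = 87.42%.

87.42%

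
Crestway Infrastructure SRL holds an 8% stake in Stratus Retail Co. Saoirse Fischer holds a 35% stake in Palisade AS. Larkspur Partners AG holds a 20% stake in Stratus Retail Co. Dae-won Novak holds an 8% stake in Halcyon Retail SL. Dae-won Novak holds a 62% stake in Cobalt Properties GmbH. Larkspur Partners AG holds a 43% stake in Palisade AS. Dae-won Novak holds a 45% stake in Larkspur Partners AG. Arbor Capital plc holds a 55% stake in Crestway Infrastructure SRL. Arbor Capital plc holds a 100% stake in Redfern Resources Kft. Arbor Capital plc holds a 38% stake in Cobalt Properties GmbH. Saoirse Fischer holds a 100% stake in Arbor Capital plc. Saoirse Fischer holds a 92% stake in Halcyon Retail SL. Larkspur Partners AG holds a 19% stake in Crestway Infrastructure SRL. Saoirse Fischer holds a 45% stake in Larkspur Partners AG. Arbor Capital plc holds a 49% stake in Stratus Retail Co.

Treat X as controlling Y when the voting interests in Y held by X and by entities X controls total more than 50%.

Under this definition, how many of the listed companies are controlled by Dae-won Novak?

1

Dae-won holds 62% of Cobalt, so Dae-won controls Cobalt.
No other company's threshold is met.
Dae-won controls 1 company.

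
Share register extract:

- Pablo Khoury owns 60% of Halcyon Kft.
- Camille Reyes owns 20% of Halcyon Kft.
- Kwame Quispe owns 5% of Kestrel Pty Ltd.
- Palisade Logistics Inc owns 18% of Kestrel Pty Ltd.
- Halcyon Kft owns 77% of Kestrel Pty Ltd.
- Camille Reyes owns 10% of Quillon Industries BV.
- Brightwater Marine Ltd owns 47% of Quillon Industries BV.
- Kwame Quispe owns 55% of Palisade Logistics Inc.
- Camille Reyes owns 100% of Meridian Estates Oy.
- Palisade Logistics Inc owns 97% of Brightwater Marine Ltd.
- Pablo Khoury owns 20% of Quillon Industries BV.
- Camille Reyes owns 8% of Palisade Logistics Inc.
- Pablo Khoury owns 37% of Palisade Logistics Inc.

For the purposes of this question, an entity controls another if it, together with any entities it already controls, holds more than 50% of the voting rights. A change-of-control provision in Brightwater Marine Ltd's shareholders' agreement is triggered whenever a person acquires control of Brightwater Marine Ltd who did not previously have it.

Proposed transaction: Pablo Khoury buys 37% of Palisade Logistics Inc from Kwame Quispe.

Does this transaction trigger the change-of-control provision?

Yes

The purchase adds only to Pablo's holdings (Kwame's stake shrinks), so Pablo is the only person who could newly come to control Brightwater.
Pablo holds 60% of Halcyon, so Pablo controls Halcyon.
Halcyon holds 77% of Kestrel, so Pablo controls Kestrel.
Neither Pablo nor any entity Pablo controls holds any voting interest in Brightwater.
So before the transaction, Pablo does not control Brightwater.
After the purchase, Pablo's direct stake in Palisade rises to 37% + 37% = 74%, and Kwame's stake falls to 18%.
Pablo holds 74% of Palisade, so Pablo controls Palisade.
Palisade holds 97% of Brightwater, so Pablo controls Brightwater.
Pablo did not control Brightwater before and does after, so the clause is triggered.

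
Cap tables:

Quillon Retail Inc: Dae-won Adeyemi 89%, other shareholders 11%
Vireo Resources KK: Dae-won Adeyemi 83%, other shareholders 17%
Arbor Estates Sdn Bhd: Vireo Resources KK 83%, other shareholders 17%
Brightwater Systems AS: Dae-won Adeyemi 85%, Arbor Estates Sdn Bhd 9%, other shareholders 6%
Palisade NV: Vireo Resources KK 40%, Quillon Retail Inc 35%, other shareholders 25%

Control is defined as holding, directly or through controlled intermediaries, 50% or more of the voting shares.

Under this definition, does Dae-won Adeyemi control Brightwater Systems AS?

Dae-won holds 83% of Vireo, so Dae-won controls Vireo.
Vireo holds 83% of Arbor, so Dae-won controls Arbor.
Dae-won and Arbor together hold 85% + 9% = 94% of Brightwater, so Dae-won controls Brightwater.

Yes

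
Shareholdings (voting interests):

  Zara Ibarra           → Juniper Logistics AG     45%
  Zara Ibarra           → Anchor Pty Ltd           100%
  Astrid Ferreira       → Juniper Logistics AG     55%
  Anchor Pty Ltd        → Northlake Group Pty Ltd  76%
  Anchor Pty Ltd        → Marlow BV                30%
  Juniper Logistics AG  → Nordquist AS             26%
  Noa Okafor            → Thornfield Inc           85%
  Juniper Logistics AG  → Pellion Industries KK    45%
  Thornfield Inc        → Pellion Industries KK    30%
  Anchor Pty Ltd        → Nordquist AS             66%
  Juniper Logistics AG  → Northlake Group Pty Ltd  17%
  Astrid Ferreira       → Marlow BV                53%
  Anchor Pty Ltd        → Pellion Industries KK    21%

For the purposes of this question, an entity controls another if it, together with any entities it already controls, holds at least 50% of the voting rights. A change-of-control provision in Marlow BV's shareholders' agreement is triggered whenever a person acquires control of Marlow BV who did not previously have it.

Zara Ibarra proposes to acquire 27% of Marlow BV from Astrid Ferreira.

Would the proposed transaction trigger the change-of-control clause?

The purchase adds only to Zara's holdings (Astrid's stake shrinks), so Zara is the only person who could newly come to control Marlow.
Zara holds 100% of Anchor, so Zara controls Anchor.
Anchor holds 76% of Northlake, so Zara controls Northlake.
Anchor holds 66% of Nordquist, so Zara controls Nordquist.
In Marlow, Zara's side holds only 30%, not ≥ 50%.
So before the transaction, Zara does not control Marlow.
After the purchase, Zara holds 27% of Marlow directly, and Astrid's stake falls to 26%.
Anchor and Zara together hold 30% + 27% = 57% of Marlow, so Zara controls Marlow.
Zara did not control Marlow before and does after, so the clause is triggered.

Yes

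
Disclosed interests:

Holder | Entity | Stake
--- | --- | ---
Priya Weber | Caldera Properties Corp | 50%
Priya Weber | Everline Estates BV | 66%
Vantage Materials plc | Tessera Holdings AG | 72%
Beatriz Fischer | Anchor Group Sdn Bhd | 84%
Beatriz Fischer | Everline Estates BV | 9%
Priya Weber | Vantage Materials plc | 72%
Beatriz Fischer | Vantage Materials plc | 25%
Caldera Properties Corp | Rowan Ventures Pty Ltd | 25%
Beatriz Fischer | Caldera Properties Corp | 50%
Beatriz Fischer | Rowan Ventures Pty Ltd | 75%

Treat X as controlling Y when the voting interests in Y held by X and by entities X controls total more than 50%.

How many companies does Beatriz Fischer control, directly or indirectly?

Beatriz holds 84% of Anchor, so Beatriz controls Anchor.
Beatriz holds 75% of Rowan, so Beatriz controls Rowan.
No other company's threshold is met.
Beatriz controls 2 companies.

2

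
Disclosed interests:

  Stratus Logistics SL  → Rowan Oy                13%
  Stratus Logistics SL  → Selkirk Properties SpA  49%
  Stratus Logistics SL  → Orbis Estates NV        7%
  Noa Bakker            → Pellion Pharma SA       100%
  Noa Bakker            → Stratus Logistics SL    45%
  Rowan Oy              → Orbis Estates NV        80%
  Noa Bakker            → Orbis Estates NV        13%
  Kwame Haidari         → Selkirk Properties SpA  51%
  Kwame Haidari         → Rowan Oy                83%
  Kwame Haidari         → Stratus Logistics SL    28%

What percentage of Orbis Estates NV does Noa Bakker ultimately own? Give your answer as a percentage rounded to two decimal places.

20.83%

Noa reaches Orbis along 3 paths.
Via Stratus → Rowan: 45% × 13% × 80% = 4.68%.
Direct stake: 13% = 13%.
Via Stratus: 45% × 7% = 3.15%.
Total: 4.68% + 13% + 3.15% = 20.83%.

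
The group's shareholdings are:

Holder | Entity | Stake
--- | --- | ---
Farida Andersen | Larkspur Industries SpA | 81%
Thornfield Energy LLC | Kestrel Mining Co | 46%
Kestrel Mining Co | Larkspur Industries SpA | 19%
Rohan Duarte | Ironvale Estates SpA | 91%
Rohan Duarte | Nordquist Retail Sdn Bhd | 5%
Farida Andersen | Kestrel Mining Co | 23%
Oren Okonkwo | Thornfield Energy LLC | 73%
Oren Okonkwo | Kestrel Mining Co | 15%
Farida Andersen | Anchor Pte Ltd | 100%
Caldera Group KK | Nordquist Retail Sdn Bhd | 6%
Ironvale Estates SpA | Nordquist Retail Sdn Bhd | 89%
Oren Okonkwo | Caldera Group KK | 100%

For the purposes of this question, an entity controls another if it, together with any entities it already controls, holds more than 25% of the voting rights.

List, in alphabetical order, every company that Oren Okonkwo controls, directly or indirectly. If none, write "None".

Oren holds 100% of Caldera, so Oren controls Caldera.
Oren holds 73% of Thornfield, so Oren controls Thornfield.
Thornfield and Oren together hold 46% + 15% = 61% of Kestrel, so Oren controls Kestrel.
No other company's threshold is met.

Caldera Group KK, Kestrel Mining Co, Thornfield Energy LLC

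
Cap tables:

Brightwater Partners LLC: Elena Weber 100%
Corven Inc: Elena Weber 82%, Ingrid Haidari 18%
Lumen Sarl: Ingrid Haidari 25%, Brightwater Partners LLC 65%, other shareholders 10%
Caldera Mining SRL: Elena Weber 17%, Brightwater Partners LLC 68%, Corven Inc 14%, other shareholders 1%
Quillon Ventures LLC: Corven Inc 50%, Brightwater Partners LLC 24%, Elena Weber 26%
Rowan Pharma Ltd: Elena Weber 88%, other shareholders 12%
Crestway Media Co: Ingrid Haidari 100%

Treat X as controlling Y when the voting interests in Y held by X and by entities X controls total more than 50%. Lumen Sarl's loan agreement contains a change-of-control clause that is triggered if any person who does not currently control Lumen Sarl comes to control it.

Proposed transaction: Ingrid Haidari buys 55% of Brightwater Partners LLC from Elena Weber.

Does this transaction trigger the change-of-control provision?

Yes

The purchase adds only to Ingrid's holdings (Elena's stake shrinks), so Ingrid is the only person who could newly come to control Lumen.
Ingrid holds 100% of Crestway, so Ingrid controls Crestway.
In Lumen, Ingrid's side holds only 25%, not > 50%.
So before the transaction, Ingrid does not control Lumen.
After the purchase, Ingrid holds 55% of Brightwater directly, and Elena's stake falls to 45%.
Ingrid holds 55% of Brightwater, so Ingrid controls Brightwater.
Ingrid and Brightwater together hold 25% + 65% = 90% of Lumen, so Ingrid controls Lumen.
Ingrid did not control Lumen before and does after, so the clause is triggered.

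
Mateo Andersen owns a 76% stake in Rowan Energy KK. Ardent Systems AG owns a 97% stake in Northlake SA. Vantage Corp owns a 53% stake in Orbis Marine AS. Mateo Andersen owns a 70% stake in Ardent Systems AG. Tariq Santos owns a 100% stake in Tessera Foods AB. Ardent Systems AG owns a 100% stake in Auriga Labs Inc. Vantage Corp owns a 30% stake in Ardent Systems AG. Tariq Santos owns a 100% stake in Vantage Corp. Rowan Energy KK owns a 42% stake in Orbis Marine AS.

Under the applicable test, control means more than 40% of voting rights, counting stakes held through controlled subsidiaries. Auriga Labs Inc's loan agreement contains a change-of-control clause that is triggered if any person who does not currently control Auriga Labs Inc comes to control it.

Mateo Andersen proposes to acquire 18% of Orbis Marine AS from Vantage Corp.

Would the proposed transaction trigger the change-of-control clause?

No

The purchase adds only to Mateo's holdings (Vantage's stake shrinks), so Mateo is the only person who could newly come to control Auriga.
Mateo holds 70% of Ardent, so Mateo controls Ardent.
Ardent holds 100% of Auriga, so Mateo controls Auriga.
So Mateo already controls Auriga before the transaction.
After the purchase, Mateo holds 18% of Orbis directly, and Vantage's stake falls to 35%.
Mateo controlled Auriga already, so this is not a new person acquiring control; every other person's position is unchanged or reduced.
No new person acquires control, so the clause is not triggered.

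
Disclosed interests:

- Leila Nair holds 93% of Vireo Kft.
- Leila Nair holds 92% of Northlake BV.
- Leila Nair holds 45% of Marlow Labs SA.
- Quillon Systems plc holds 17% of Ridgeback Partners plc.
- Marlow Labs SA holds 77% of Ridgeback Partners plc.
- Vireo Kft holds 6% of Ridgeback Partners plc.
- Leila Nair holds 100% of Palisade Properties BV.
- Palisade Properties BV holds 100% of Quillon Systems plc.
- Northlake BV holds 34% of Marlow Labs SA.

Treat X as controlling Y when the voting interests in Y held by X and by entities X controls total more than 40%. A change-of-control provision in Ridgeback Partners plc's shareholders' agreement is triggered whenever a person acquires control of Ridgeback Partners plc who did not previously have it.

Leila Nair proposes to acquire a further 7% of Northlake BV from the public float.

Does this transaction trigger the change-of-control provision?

No

The purchase changes only Leila's holdings, so Leila is the only person who could newly come to control Ridgeback.
Leila holds 93% of Vireo, so Leila controls Vireo.
Leila holds 100% of Palisade, so Leila controls Palisade.
Palisade holds 100% of Quillon, so Leila controls Quillon.
Leila holds 92% of Northlake, so Leila controls Northlake.
Leila and Northlake together hold 45% + 34% = 79% of Marlow, so Leila controls Marlow.
Quillon and Marlow and Vireo together hold 17% + 77% + 6% = 100% of Ridgeback, so Leila controls Ridgeback.
So Leila already controls Ridgeback before the transaction.
After the purchase, Leila's direct stake in Northlake rises to 92% + 7% = 99%.
Leila controlled Ridgeback already, so this is not a new person acquiring control; every other person's position is unchanged or reduced.
No new person acquires control, so the clause is not triggered.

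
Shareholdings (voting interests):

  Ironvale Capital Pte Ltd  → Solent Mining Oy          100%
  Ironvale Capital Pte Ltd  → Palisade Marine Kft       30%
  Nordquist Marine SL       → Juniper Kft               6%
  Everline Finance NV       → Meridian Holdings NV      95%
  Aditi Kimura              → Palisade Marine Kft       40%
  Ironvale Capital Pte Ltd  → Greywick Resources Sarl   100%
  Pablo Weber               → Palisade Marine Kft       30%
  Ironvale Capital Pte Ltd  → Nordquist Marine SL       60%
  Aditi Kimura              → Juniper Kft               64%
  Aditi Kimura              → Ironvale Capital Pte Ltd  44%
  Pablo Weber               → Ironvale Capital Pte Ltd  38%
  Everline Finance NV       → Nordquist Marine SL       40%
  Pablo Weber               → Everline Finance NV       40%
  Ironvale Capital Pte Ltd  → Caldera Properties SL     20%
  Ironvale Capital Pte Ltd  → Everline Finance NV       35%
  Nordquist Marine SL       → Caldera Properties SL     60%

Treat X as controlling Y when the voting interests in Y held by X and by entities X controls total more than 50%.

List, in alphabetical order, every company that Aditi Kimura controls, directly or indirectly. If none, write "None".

Juniper Kft

Aditi holds 64% of Juniper, so Aditi controls Juniper.
No other company's threshold is met.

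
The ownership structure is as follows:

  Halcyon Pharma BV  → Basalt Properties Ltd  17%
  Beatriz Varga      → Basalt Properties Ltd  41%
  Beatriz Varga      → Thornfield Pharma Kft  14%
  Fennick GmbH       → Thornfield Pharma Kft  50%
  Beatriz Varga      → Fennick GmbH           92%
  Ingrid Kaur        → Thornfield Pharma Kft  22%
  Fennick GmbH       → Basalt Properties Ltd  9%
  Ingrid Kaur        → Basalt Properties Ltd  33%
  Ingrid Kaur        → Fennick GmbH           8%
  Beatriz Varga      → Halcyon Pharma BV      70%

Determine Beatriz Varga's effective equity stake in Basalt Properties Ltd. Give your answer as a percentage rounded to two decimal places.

Beatriz reaches Basalt along 3 paths.
Via Halcyon: 70% × 17% = 11.9%.
Direct stake: 41% = 41%.
Via Fennick: 92% × 9% = 8.28%.
Total: 11.9% + 41% + 8.28% = 61.18%.

61.18%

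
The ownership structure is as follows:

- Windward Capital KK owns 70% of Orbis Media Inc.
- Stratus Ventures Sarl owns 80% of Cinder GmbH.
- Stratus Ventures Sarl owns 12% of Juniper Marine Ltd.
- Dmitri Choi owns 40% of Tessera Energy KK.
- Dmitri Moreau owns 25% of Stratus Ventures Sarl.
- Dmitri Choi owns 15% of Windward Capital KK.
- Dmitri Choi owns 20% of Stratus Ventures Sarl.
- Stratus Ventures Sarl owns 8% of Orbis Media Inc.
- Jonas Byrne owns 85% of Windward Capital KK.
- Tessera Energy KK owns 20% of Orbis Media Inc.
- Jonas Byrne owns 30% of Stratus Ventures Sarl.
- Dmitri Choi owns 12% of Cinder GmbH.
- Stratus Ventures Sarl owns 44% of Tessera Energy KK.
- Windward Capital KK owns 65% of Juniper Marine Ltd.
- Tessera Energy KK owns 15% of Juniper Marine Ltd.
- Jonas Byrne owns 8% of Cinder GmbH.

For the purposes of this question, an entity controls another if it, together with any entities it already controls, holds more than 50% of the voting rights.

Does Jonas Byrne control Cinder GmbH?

No

Jonas holds 85% of Windward, so Jonas controls Windward.
Windward holds 70% of Orbis, so Jonas controls Orbis.
Windward holds 65% of Juniper, so Jonas controls Juniper.
In Cinder, Jonas's side holds only 8%, not > 50%.
So Jonas does not control Cinder.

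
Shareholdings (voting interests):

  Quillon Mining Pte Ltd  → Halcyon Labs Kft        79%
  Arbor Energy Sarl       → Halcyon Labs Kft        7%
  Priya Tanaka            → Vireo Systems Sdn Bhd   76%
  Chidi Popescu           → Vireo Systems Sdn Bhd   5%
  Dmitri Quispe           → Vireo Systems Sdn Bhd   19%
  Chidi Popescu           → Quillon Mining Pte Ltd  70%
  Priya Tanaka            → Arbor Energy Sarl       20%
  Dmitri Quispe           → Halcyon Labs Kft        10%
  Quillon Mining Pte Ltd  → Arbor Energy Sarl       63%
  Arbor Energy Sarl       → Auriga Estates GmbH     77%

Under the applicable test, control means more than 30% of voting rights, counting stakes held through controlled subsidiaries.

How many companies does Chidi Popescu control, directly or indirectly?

Chidi holds 70% of Quillon, so Chidi controls Quillon.
Quillon holds 63% of Arbor, so Chidi controls Arbor.
Quillon and Arbor together hold 79% + 7% = 86% of Halcyon, so Chidi controls Halcyon.
Arbor holds 77% of Auriga, so Chidi controls Auriga.
No other company's threshold is met.
Chidi controls 4 companies.

4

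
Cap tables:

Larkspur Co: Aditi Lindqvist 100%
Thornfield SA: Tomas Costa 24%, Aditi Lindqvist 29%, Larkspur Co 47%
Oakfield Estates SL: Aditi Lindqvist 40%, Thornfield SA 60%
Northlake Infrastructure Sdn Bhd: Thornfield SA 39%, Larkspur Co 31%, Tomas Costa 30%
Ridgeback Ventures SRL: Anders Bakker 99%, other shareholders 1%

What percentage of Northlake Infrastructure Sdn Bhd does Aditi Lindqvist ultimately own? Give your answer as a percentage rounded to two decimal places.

60.64%

Aditi reaches Northlake along 3 paths.
Via Thornfield: 29% × 39% = 11.31%.
Via Larkspur → Thornfield: 100% × 47% × 39% = 18.33%.
Via Larkspur: 100% × 31% = 31%.
Total: 11.31% + 18.33% + 31% = 60.64%.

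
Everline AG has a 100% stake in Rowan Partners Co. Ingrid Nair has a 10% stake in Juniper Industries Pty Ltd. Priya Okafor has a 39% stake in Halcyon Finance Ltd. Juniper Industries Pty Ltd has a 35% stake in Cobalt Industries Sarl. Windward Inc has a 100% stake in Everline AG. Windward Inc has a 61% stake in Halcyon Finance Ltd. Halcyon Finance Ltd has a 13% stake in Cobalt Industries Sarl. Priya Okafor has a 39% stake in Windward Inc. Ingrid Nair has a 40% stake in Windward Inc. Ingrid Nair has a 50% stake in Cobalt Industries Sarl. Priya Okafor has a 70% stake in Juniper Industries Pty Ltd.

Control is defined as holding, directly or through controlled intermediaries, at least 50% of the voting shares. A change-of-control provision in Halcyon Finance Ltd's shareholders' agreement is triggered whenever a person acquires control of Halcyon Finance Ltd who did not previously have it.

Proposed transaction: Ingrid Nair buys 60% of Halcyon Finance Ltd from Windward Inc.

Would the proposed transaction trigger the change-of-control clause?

The purchase adds only to Ingrid's holdings (Windward's stake shrinks), so Ingrid is the only person who could newly come to control Halcyon.
Ingrid holds 50% of Cobalt, so Ingrid controls Cobalt.
Neither Ingrid nor any entity Ingrid controls holds any voting interest in Halcyon.
So before the transaction, Ingrid does not control Halcyon.
After the purchase, Ingrid holds 60% of Halcyon directly, and Windward's stake falls to 1%.
Ingrid holds 60% of Halcyon, so Ingrid controls Halcyon.
Ingrid did not control Halcyon before and does after, so the clause is triggered.

Yes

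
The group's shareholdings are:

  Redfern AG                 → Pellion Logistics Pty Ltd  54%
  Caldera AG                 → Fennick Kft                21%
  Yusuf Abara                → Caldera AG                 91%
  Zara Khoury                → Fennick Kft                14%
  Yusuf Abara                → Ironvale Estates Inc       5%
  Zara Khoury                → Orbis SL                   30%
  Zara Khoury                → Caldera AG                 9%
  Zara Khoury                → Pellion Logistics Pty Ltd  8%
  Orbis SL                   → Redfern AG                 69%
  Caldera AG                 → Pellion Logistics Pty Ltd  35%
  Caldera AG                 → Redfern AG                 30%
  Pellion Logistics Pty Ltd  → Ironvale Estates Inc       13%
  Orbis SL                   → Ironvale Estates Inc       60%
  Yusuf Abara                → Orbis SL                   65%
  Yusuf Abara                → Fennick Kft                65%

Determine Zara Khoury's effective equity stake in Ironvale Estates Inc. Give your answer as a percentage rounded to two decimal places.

21.09%

Zara reaches Ironvale along 5 paths.
Via Orbis → Redfern → Pellion: 30% × 69% × 54% × 13% = 1.45314%.
Via Caldera → Redfern → Pellion: 9% × 30% × 54% × 13% = 0.18954%.
Via Caldera → Pellion: 9% × 35% × 13% = 0.4095%.
Via Pellion: 8% × 13% = 1.04%.
Via Orbis: 30% × 60% = 18%.
Total: 1.45314% + 0.18954% + 0.4095% + 1.04% + 18% = 21.09218%.
Rounded: 21.09%.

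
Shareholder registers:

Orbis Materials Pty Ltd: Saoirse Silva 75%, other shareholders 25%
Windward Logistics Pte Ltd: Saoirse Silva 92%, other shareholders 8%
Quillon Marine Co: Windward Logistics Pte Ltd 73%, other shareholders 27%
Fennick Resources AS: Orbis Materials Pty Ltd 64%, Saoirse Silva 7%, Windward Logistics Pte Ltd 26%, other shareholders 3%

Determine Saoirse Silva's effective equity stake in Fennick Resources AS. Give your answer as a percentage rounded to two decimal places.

78.92%

Saoirse reaches Fennick along 3 paths.
Via Orbis: 75% × 64% = 48%.
Direct stake: 7% = 7%.
Via Windward: 92% × 26% = 23.92%.
Total: 48% + 7% + 23.92% = 78.92%.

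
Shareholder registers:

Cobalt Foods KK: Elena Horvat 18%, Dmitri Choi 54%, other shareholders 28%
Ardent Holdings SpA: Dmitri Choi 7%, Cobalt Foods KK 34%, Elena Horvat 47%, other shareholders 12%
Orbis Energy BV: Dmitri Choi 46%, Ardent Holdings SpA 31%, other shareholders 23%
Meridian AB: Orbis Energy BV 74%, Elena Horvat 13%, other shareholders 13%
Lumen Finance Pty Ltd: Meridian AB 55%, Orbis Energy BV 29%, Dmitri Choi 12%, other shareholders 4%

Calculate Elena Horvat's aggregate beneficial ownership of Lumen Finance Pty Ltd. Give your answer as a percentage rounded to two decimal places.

Elena reaches Lumen along 5 paths.
Via Cobalt → Ardent → Orbis → Meridian: 18% × 34% × 31% × 74% × 55% = 0.7721604%.
Via Ardent → Orbis → Meridian: 47% × 31% × 74% × 55% = 5.92999%.
Via Meridian: 13% × 55% = 7.15%.
Via Cobalt → Ardent → Orbis: 18% × 34% × 31% × 29% = 0.550188%.
Via Ardent → Orbis: 47% × 31% × 29% = 4.2253%.
Total: 0.7721604% + 5.92999% + 7.15% + 0.550188% + 4.2253% = 18.6276384%.
Rounded: 18.63%.

18.63%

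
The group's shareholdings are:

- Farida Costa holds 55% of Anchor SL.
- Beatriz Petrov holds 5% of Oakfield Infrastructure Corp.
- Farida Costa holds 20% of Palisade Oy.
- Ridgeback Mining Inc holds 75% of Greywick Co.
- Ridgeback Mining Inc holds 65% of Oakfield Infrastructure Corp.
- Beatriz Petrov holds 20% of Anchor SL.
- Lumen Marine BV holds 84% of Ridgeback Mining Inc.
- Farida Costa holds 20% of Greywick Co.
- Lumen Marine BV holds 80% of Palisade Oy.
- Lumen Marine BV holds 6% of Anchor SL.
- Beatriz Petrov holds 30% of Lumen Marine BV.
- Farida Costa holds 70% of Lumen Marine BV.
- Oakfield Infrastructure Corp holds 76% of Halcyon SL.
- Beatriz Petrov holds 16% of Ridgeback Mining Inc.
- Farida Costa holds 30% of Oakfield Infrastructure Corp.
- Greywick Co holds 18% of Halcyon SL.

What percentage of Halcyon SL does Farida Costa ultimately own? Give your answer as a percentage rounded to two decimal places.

Farida reaches Halcyon along 4 paths.
Via Lumen → Ridgeback → Greywick: 70% × 84% × 75% × 18% = 7.938%.
Via Greywick: 20% × 18% = 3.6%.
Via Oakfield: 30% × 76% = 22.8%.
Via Lumen → Ridgeback → Oakfield: 70% × 84% × 65% × 76% = 29.0472%.
Total: 7.938% + 3.6% + 22.8% + 29.0472% = 63.3852%.
Rounded: 63.39%.

63.39%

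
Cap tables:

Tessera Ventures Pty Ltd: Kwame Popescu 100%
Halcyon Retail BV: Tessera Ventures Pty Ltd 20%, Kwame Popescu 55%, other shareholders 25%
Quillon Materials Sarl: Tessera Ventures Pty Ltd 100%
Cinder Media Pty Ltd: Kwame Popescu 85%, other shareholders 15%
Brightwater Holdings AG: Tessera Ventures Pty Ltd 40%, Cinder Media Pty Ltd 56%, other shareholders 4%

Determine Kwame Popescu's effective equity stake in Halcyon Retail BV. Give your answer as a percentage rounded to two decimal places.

Kwame reaches Halcyon along 2 paths.
Via Tessera: 100% × 20% = 20%.
Direct stake: 55% = 55%.
Total: 20% + 55% = 75%.
Rounded: 75.00%.

75.00%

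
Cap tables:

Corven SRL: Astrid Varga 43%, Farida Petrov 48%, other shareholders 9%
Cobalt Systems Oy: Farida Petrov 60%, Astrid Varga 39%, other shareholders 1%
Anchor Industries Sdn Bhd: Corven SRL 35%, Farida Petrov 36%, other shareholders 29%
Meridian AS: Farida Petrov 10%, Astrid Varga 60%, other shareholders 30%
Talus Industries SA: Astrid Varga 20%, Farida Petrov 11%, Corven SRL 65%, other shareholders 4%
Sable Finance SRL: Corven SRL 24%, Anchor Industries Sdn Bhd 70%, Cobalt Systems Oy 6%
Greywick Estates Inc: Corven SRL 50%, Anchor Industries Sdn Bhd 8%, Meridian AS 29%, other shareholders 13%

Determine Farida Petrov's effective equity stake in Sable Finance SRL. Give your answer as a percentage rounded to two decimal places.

Farida reaches Sable along 4 paths.
Via Corven: 48% × 24% = 11.52%.
Via Corven → Anchor: 48% × 35% × 70% = 11.76%.
Via Anchor: 36% × 70% = 25.2%.
Via Cobalt: 60% × 6% = 3.6%.
Total: 11.52% + 11.76% + 25.2% + 3.6% = 52.08%.

52.08%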